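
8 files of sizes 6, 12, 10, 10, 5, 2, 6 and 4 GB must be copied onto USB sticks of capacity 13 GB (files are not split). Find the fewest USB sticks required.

5

Total = 12 + 10 + 10 + 6 + 6 + 5 + 4 + 2 = 55 GB.
Lower bound: ⌈55/13⌉ = 5 USB sticks.
A packing using 5 USB sticks:
  USB stick 1: 12 = 12
  USB stick 2: 10 + 2 = 12
  USB stick 3: 10 = 10
  USB stick 4: 6 + 6 = 12
  USB stick 5: 5 + 4 = 9
This matches the lower bound, so 5 is optimal.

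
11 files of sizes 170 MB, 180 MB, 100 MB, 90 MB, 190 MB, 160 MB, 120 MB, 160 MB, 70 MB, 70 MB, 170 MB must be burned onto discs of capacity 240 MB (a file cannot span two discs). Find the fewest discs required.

8

Total = 190 + 180 + 170 + 170 + 160 + 160 + 120 + 100 + 90 + 70 + 70 = 1480 MB.
Lower bound: ⌈1480/240⌉ = 7 discs.
A packing using 8 discs:
  disc 1: 190 = 190
  disc 2: 180 = 180
  disc 3: 170 + 70 = 240
  disc 4: 170 + 70 = 240
  disc 5: 160 = 160
  disc 6: 160 = 160
  disc 7: 120 + 100 = 220
  disc 8: 90 = 90
No arrangement into 7 discs stays within capacity, so 8 is optimal.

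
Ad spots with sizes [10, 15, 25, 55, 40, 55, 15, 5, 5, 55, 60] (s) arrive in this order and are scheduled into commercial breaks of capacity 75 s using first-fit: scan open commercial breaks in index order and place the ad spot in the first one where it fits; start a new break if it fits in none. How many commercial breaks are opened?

  10 → break 1 (new)  [load 10/75]
  15 → break 1  [load 25/75]
  25 → break 1  [load 50/75]
  55 → break 2 (new)  [load 55/75]
  40 → break 3 (new)  [load 40/75]
  55 → break 4 (new)  [load 55/75]
  15 → break 1  [load 65/75]
  5 → break 1  [load 70/75]
  5 → break 1  [load 75/75]
  55 → break 5 (new)  [load 55/75]
  60 → break 6 (new)  [load 60/75]
6 commercial breaks opened.

6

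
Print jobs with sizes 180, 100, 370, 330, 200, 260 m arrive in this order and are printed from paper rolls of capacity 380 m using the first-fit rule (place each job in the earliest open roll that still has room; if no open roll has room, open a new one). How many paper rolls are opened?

  180 → roll 1 (new)  [load 180/380]
  100 → roll 1  [load 280/380]
  370 → roll 2 (new)  [load 370/380]
  330 → roll 3 (new)  [load 330/380]
  200 → roll 4 (new)  [load 200/380]
  260 → roll 5 (new)  [load 260/380]
5 paper rolls opened.

5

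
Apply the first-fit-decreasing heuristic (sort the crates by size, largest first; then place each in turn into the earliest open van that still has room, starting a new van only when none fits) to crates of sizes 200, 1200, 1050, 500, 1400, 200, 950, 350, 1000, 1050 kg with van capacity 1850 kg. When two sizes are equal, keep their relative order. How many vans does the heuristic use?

6

Sorted descending: 1400, 1200, 1050, 1050, 1000, 950, 500, 350, 200, 200.
  1400 → van 1 (new)  [load 1400/1850]
  1200 → van 2 (new)  [load 1200/1850]
  1050 → van 3 (new)  [load 1050/1850]
  1050 → van 4 (new)  [load 1050/1850]
  1000 → van 5 (new)  [load 1000/1850]
  950 → van 6 (new)  [load 950/1850]
  500 → van 2  [load 1700/1850]
  350 → van 1  [load 1750/1850]
  200 → van 3  [load 1250/1850]
  200 → van 3  [load 1450/1850]
6 vans opened.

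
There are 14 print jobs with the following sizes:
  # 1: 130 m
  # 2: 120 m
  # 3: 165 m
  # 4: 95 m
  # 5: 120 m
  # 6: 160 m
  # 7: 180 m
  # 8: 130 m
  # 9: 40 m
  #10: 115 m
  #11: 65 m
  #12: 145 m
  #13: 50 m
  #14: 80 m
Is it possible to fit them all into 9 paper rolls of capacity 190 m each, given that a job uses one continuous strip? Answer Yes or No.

No

Total = 1595 m; ⌈1595/190⌉ = 9.
The bound of 9 does not rule out 9, but exhaustive search shows no assignment into 9 paper rolls of capacity 190 m exists — the minimum is 10.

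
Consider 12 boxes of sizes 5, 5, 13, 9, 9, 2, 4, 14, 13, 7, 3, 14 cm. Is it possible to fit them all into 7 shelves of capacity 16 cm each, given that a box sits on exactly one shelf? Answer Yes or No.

Yes

A valid assignment using 7 shelves:
  shelf 1: 14 + 2 = 16
  shelf 2: 14 = 14
  shelf 3: 13 + 3 = 16
  shelf 4: 13 = 13
  shelf 5: 9 + 7 = 16
  shelf 6: 9 + 5 = 14
  shelf 7: 5 + 4 = 9
Every load is within 16 cm, so 7 shelves suffice.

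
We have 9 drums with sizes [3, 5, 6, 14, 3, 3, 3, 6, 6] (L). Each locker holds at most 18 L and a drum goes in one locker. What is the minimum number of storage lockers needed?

Total = 14 + 6 + 6 + 6 + 5 + 3 + 3 + 3 + 3 = 49 L.
Lower bound: ⌈49/18⌉ = 3 storage lockers.
A packing using 3 storage lockers:
  locker 1: 14 + 3 = 17
  locker 2: 6 + 6 + 6 = 18
  locker 3: 5 + 3 + 3 + 3 = 14
This matches the lower bound, so 3 is optimal.

3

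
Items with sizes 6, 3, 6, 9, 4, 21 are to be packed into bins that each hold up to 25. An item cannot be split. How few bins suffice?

Total = 21 + 9 + 6 + 6 + 4 + 3 = 49.
Lower bound: ⌈49/25⌉ = 2 bins.
A packing using 2 bins:
  bin 1: 21 + 4 = 25
  bin 2: 9 + 6 + 6 + 3 = 24
This matches the lower bound, so 2 is optimal.

2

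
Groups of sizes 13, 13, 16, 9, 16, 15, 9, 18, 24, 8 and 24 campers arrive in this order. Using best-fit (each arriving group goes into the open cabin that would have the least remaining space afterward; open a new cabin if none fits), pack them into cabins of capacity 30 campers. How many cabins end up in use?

7

  13 → cabin 1 (new)  [load 13/30]
  13 → cabin 1  [load 26/30]
  16 → cabin 2 (new)  [load 16/30]
  9 → cabin 2  [load 25/30]
  16 → cabin 3 (new)  [load 16/30]
  15 → cabin 4 (new)  [load 15/30]
  9 → cabin 3  [load 25/30]
  18 → cabin 5 (new)  [load 18/30]
  24 → cabin 6 (new)  [load 24/30]
  8 → cabin 5  [load 26/30]
  24 → cabin 7 (new)  [load 24/30]
7 cabins opened.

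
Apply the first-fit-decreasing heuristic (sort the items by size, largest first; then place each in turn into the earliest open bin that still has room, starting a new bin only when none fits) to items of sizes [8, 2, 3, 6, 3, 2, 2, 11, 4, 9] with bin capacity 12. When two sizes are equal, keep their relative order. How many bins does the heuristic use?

Sorted descending: 11, 9, 8, 6, 4, 3, 3, 2, 2, 2.
  11 → bin 1 (new)  [load 11/12]
  9 → bin 2 (new)  [load 9/12]
  8 → bin 3 (new)  [load 8/12]
  6 → bin 4 (new)  [load 6/12]
  4 → bin 3  [load 12/12]
  3 → bin 2  [load 12/12]
  3 → bin 4  [load 9/12]
  2 → bin 4  [load 11/12]
  2 → bin 5 (new)  [load 2/12]
  2 → bin 5  [load 4/12]
5 bins opened.

5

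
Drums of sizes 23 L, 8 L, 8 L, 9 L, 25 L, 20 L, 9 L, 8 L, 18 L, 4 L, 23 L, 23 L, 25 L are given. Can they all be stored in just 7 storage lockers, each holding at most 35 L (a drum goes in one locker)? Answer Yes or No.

Yes

A valid assignment using 7 storage lockers:
  locker 1: 25 + 9 = 34
  locker 2: 25 + 9 = 34
  locker 3: 23 + 8 + 4 = 35
  locker 4: 23 + 8 = 31
  locker 5: 23 + 8 = 31
  locker 6: 20 = 20
  locker 7: 18 = 18
Every load is within 35 L, so 7 storage lockers suffice.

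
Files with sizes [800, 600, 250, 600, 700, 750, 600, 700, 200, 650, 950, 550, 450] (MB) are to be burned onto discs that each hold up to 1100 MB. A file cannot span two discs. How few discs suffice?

Total = 950 + 800 + 750 + 700 + 700 + 650 + 600 + 600 + 600 + 550 + 450 + 250 + 200 = 7800 MB.
Lower bound: ⌈7800/1100⌉ = 8 discs.
Also, 9 files each exceed 550 MB, and no two of those can share a disc, so at least 9 discs are needed.
A packing using 10 discs:
  disc 1: 950 = 950
  disc 2: 800 + 250 = 1050
  disc 3: 750 + 200 = 950
  disc 4: 700 = 700
  disc 5: 700 = 700
  disc 6: 650 + 450 = 1100
  disc 7: 600 = 600
  disc 8: 600 = 600
  disc 9: 600 = 600
  disc 10: 550 = 550
No arrangement into 9 discs stays within capacity, so 10 is optimal.

10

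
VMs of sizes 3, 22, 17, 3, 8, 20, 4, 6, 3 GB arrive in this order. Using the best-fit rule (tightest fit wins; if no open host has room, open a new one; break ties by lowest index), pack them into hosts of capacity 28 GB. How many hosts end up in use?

  3 → host 1 (new)  [load 3/28]
  22 → host 1  [load 25/28]
  17 → host 2 (new)  [load 17/28]
  3 → host 1  [load 28/28]
  8 → host 2  [load 25/28]
  20 → host 3 (new)  [load 20/28]
  4 → host 3  [load 24/28]
  6 → host 4 (new)  [load 6/28]
  3 → host 2  [load 28/28]
4 hosts opened.

4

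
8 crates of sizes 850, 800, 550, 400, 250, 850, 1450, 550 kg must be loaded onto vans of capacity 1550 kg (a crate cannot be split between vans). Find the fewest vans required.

4

Total = 1450 + 850 + 850 + 800 + 550 + 550 + 400 + 250 = 5700 kg.
Lower bound: ⌈5700/1550⌉ = 4 vans.
A packing using 4 vans:
  van 1: 1450 = 1450
  van 2: 850 + 550 = 1400
  van 3: 850 + 550 = 1400
  van 4: 800 + 400 + 250 = 1450
This matches the lower bound, so 4 is optimal.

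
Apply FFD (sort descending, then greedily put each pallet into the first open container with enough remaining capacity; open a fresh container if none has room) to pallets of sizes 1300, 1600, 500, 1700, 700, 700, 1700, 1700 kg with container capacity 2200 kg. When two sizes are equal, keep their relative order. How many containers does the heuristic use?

6

Sorted descending: 1700, 1700, 1700, 1600, 1300, 700, 700, 500.
  1700 → container 1 (new)  [load 1700/2200]
  1700 → container 2 (new)  [load 1700/2200]
  1700 → container 3 (new)  [load 1700/2200]
  1600 → container 4 (new)  [load 1600/2200]
  1300 → container 5 (new)  [load 1300/2200]
  700 → container 5  [load 2000/2200]
  700 → container 6 (new)  [load 700/2200]
  500 → container 1  [load 2200/2200]
6 containers opened.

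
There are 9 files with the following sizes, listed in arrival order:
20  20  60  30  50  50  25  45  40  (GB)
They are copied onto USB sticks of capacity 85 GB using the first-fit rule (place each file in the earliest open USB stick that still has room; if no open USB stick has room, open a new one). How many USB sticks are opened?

5

  20 → USB stick 1 (new)  [load 20/85]
  20 → USB stick 1  [load 40/85]
  60 → USB stick 2 (new)  [load 60/85]
  30 → USB stick 1  [load 70/85]
  50 → USB stick 3 (new)  [load 50/85]
  50 → USB stick 4 (new)  [load 50/85]
  25 → USB stick 2  [load 85/85]
  45 → USB stick 5 (new)  [load 45/85]
  40 → USB stick 5  [load 85/85]
5 USB sticks opened.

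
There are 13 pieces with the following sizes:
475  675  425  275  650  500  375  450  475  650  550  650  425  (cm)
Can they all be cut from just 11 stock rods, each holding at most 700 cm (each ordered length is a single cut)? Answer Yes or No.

Total = 6575 cm; ⌈6575/700⌉ = 10.
12 pieces each exceed half the capacity and cannot share a stock rod, forcing at least 12 stock rods.
At least 12 stock rods are required, but only 11 are allowed.

No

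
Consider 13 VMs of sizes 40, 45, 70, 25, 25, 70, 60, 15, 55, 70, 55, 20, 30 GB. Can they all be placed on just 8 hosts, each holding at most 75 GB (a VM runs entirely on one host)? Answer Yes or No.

No

Total = 580 GB; ⌈580/75⌉ = 8.
The bound of 8 does not rule out 8, but exhaustive search shows no assignment into 8 hosts of capacity 75 GB exists — the minimum is 9.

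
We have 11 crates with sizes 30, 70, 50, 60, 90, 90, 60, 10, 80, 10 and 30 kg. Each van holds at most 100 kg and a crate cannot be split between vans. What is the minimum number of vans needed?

7

Total = 90 + 90 + 80 + 70 + 60 + 60 + 50 + 30 + 30 + 10 + 10 = 580 kg.
Lower bound: ⌈580/100⌉ = 6 vans.
A packing using 7 vans:
  van 1: 90 + 10 = 100
  van 2: 90 + 10 = 100
  van 3: 80 = 80
  van 4: 70 + 30 = 100
  van 5: 60 + 30 = 90
  van 6: 60 = 60
  van 7: 50 = 50
No arrangement into 6 vans stays within capacity, so 7 is optimal.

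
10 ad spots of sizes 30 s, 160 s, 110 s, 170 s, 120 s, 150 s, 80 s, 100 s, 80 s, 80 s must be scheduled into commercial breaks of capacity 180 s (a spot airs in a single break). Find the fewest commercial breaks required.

7

Total = 170 + 160 + 150 + 120 + 110 + 100 + 80 + 80 + 80 + 30 = 1080 s.
Lower bound: ⌈1080/180⌉ = 6 commercial breaks.
A packing using 7 commercial breaks:
  break 1: 170 = 170
  break 2: 160 = 160
  break 3: 150 + 30 = 180
  break 4: 120 = 120
  break 5: 110 = 110
  break 6: 100 + 80 = 180
  break 7: 80 + 80 = 160
No arrangement into 6 commercial breaks stays within capacity, so 7 is optimal.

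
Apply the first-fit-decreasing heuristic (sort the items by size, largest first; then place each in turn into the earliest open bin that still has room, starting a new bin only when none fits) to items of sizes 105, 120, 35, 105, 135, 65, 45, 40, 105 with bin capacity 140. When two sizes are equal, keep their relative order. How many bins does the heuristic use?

7

Sorted descending: 135, 120, 105, 105, 105, 65, 45, 40, 35.
  135 → bin 1 (new)  [load 135/140]
  120 → bin 2 (new)  [load 120/140]
  105 → bin 3 (new)  [load 105/140]
  105 → bin 4 (new)  [load 105/140]
  105 → bin 5 (new)  [load 105/140]
  65 → bin 6 (new)  [load 65/140]
  45 → bin 6  [load 110/140]
  40 → bin 7 (new)  [load 40/140]
  35 → bin 3  [load 140/140]
7 bins opened.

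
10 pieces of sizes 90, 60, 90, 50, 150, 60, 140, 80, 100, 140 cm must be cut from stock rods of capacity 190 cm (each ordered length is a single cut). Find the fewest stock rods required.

6

Total = 150 + 140 + 140 + 100 + 90 + 90 + 80 + 60 + 60 + 50 = 960 cm.
Lower bound: ⌈960/190⌉ = 6 stock rods.
A packing using 6 stock rods:
  stock rod 1: 150 = 150
  stock rod 2: 140 + 50 = 190
  stock rod 3: 140 = 140
  stock rod 4: 100 + 90 = 190
  stock rod 5: 90 + 80 = 170
  stock rod 6: 60 + 60 = 120
This matches the lower bound, so 6 is optimal.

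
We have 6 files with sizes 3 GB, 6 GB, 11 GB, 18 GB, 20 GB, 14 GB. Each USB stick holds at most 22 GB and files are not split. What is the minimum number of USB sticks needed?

4

Total = 20 + 18 + 14 + 11 + 6 + 3 = 72 GB.
Lower bound: ⌈72/22⌉ = 4 USB sticks.
A packing using 4 USB sticks:
  USB stick 1: 20 = 20
  USB stick 2: 18 + 3 = 21
  USB stick 3: 14 + 6 = 20
  USB stick 4: 11 = 11
This matches the lower bound, so 4 is optimal.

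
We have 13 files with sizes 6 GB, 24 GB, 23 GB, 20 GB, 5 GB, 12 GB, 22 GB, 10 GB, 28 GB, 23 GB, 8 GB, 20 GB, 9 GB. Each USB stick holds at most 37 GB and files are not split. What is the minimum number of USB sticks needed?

Total = 28 + 24 + 23 + 23 + 22 + 20 + 20 + 12 + 10 + 9 + 8 + 6 + 5 = 210 GB.
Lower bound: ⌈210/37⌉ = 6 USB sticks.
Also, 7 files each exceed 37/2 GB, and no two of those can share a USB stick, so at least 7 USB sticks are needed.
A packing using 7 USB sticks:
  USB stick 1: 28 + 9 = 37
  USB stick 2: 24 + 12 = 36
  USB stick 3: 23 + 10 = 33
  USB stick 4: 23 + 8 + 6 = 37
  USB stick 5: 22 + 5 = 27
  USB stick 6: 20 = 20
  USB stick 7: 20 = 20
This matches the lower bound, so 7 is optimal.

7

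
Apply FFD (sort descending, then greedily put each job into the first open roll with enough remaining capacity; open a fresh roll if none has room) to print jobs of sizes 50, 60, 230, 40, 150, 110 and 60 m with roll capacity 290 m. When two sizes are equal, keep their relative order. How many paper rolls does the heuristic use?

Sorted descending: 230, 150, 110, 60, 60, 50, 40.
  230 → roll 1 (new)  [load 230/290]
  150 → roll 2 (new)  [load 150/290]
  110 → roll 2  [load 260/290]
  60 → roll 1  [load 290/290]
  60 → roll 3 (new)  [load 60/290]
  50 → roll 3  [load 110/290]
  40 → roll 3  [load 150/290]
3 paper rolls opened.

3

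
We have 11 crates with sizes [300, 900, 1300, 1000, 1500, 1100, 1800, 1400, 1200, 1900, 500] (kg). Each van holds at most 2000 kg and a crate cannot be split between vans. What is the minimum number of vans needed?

8

Total = 1900 + 1800 + 1500 + 1400 + 1300 + 1200 + 1100 + 1000 + 900 + 500 + 300 = 12900 kg.
Lower bound: ⌈12900/2000⌉ = 7 vans.
A packing using 8 vans:
  van 1: 1900 = 1900
  van 2: 1800 = 1800
  van 3: 1500 + 500 = 2000
  van 4: 1400 + 300 = 1700
  van 5: 1300 = 1300
  van 6: 1200 = 1200
  van 7: 1100 + 900 = 2000
  van 8: 1000 = 1000
No arrangement into 7 vans stays within capacity, so 8 is optimal.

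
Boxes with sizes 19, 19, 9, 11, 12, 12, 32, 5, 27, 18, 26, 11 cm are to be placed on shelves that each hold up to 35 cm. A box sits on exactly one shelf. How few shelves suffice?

Total = 32 + 27 + 26 + 19 + 19 + 18 + 12 + 12 + 11 + 11 + 9 + 5 = 201 cm.
Lower bound: ⌈201/35⌉ = 6 shelves.
A packing using 7 shelves:
  shelf 1: 32 = 32
  shelf 2: 27 + 5 = 32
  shelf 3: 26 + 9 = 35
  shelf 4: 19 + 12 = 31
  shelf 5: 19 + 12 = 31
  shelf 6: 18 + 11 = 29
  shelf 7: 11 = 11
No arrangement into 6 shelves stays within capacity, so 7 is optimal.

7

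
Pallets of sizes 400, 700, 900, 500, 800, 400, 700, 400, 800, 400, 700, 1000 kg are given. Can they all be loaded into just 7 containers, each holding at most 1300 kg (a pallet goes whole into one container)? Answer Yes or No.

Yes

A valid assignment using 7 containers:
  container 1: 1000 = 1000
  container 2: 900 + 400 = 1300
  container 3: 800 + 500 = 1300
  container 4: 800 + 400 = 1200
  container 5: 700 + 400 = 1100
  container 6: 700 + 400 = 1100
  container 7: 700 = 700
Every load is within 1300 kg, so 7 containers suffice.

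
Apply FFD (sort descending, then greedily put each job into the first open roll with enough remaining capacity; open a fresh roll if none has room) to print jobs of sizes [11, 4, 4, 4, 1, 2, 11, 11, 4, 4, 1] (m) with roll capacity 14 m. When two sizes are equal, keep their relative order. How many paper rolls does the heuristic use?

5

Sorted descending: 11, 11, 11, 4, 4, 4, 4, 4, 2, 1, 1.
  11 → roll 1 (new)  [load 11/14]
  11 → roll 2 (new)  [load 11/14]
  11 → roll 3 (new)  [load 11/14]
  4 → roll 4 (new)  [load 4/14]
  4 → roll 4  [load 8/14]
  4 → roll 4  [load 12/14]
  4 → roll 5 (new)  [load 4/14]
  4 → roll 5  [load 8/14]
  2 → roll 1  [load 13/14]
  1 → roll 1  [load 14/14]
  1 → roll 2  [load 12/14]
5 paper rolls opened.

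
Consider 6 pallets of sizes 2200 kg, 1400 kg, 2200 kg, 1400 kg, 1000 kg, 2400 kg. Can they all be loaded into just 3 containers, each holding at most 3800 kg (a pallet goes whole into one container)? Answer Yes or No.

Yes

A valid assignment using 3 containers:
  container 1: 2400 + 1400 = 3800
  container 2: 2200 + 1400 = 3600
  container 3: 2200 + 1000 = 3200
Every load is within 3800 kg, so 3 containers suffice.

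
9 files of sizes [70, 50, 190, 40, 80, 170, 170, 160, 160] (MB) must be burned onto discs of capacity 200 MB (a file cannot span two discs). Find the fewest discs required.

6

Total = 190 + 170 + 170 + 160 + 160 + 80 + 70 + 50 + 40 = 1090 MB.
Lower bound: ⌈1090/200⌉ = 6 discs.
A packing using 6 discs:
  disc 1: 190 = 190
  disc 2: 170 = 170
  disc 3: 170 = 170
  disc 4: 160 + 40 = 200
  disc 5: 160 = 160
  disc 6: 80 + 70 + 50 = 200
This matches the lower bound, so 6 is optimal.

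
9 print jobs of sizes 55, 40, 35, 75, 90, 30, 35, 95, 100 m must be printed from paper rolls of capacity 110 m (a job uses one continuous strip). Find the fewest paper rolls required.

Total = 100 + 95 + 90 + 75 + 55 + 40 + 35 + 35 + 30 = 555 m.
Lower bound: ⌈555/110⌉ = 6 paper rolls.
A packing using 6 paper rolls:
  roll 1: 100 = 100
  roll 2: 95 = 95
  roll 3: 90 = 90
  roll 4: 75 + 35 = 110
  roll 5: 55 + 40 = 95
  roll 6: 35 + 30 = 65
This matches the lower bound, so 6 is optimal.

6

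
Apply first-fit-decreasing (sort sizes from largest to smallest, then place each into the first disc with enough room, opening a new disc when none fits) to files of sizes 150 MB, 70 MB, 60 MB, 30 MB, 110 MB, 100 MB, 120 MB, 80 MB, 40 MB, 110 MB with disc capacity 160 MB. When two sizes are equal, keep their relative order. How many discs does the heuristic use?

6

Sorted descending: 150, 120, 110, 110, 100, 80, 70, 60, 40, 30.
  150 → disc 1 (new)  [load 150/160]
  120 → disc 2 (new)  [load 120/160]
  110 → disc 3 (new)  [load 110/160]
  110 → disc 4 (new)  [load 110/160]
  100 → disc 5 (new)  [load 100/160]
  80 → disc 6 (new)  [load 80/160]
  70 → disc 6  [load 150/160]
  60 → disc 5  [load 160/160]
  40 → disc 2  [load 160/160]
  30 → disc 3  [load 140/160]
6 discs opened.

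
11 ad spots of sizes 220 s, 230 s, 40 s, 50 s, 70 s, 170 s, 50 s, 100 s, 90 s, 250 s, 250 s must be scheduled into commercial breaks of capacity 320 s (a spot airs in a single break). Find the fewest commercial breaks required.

Total = 250 + 250 + 230 + 220 + 170 + 100 + 90 + 70 + 50 + 50 + 40 = 1520 s.
Lower bound: ⌈1520/320⌉ = 5 commercial breaks.
A packing using 5 commercial breaks:
  break 1: 250 + 70 = 320
  break 2: 250 + 50 = 300
  break 3: 230 + 90 = 320
  break 4: 220 + 100 = 320
  break 5: 170 + 50 + 40 = 260
This matches the lower bound, so 5 is optimal.

5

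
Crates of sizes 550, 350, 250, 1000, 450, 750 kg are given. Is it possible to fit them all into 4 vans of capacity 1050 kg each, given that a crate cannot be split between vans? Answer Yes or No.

A valid assignment using 4 vans:
  van 1: 1000 = 1000
  van 2: 750 + 250 = 1000
  van 3: 550 + 450 = 1000
  van 4: 350 = 350
Every load is within 1050 kg, so 4 vans suffice.

Yes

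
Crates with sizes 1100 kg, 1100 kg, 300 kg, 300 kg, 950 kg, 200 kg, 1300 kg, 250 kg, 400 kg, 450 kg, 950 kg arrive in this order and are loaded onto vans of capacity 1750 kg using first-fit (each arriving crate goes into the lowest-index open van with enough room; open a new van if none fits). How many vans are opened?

  1100 → van 1 (new)  [load 1100/1750]
  1100 → van 2 (new)  [load 1100/1750]
  300 → van 1  [load 1400/1750]
  300 → van 1  [load 1700/1750]
  950 → van 3 (new)  [load 950/1750]
  200 → van 2  [load 1300/1750]
  1300 → van 4 (new)  [load 1300/1750]
  250 → van 2  [load 1550/1750]
  400 → van 3  [load 1350/1750]
  450 → van 4  [load 1750/1750]
  950 → van 5 (new)  [load 950/1750]
5 vans opened.

5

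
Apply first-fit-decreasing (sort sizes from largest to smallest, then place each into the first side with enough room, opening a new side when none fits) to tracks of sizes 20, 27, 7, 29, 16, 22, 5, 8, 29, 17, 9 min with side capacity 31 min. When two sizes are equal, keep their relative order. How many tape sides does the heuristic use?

Sorted descending: 29, 29, 27, 22, 20, 17, 16, 9, 8, 7, 5.
  29 → side 1 (new)  [load 29/31]
  29 → side 2 (new)  [load 29/31]
  27 → side 3 (new)  [load 27/31]
  22 → side 4 (new)  [load 22/31]
  20 → side 5 (new)  [load 20/31]
  17 → side 6 (new)  [load 17/31]
  16 → side 7 (new)  [load 16/31]
  9 → side 4  [load 31/31]
  8 → side 5  [load 28/31]
  7 → side 6  [load 24/31]
  5 → side 6  [load 29/31]
7 tape sides opened.

7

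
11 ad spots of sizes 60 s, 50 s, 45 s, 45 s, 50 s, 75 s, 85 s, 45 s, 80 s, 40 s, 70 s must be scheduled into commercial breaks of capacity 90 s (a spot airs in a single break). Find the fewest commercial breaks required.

9

Total = 85 + 80 + 75 + 70 + 60 + 50 + 50 + 45 + 45 + 45 + 40 = 645 s.
Lower bound: ⌈645/90⌉ = 8 commercial breaks.
A packing using 9 commercial breaks:
  break 1: 85 = 85
  break 2: 80 = 80
  break 3: 75 = 75
  break 4: 70 = 70
  break 5: 60 = 60
  break 6: 50 + 40 = 90
  break 7: 50 = 50
  break 8: 45 + 45 = 90
  break 9: 45 = 45
No arrangement into 8 commercial breaks stays within capacity, so 9 is optimal.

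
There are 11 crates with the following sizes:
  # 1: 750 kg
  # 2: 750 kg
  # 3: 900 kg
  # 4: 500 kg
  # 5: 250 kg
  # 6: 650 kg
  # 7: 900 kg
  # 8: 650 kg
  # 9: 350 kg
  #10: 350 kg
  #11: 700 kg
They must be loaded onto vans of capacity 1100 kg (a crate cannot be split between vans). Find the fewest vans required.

Total = 900 + 900 + 750 + 750 + 700 + 650 + 650 + 500 + 350 + 350 + 250 = 6750 kg.
Lower bound: ⌈6750/1100⌉ = 7 vans.
A packing using 8 vans:
  van 1: 900 = 900
  van 2: 900 = 900
  van 3: 750 + 350 = 1100
  van 4: 750 + 350 = 1100
  van 5: 700 + 250 = 950
  van 6: 650 = 650
  van 7: 650 = 650
  van 8: 500 = 500
No arrangement into 7 vans stays within capacity, so 8 is optimal.

8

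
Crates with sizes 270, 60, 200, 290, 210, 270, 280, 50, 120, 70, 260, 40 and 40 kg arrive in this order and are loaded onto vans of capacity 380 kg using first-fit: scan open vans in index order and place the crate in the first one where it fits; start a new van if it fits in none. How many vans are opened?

7

  270 → van 1 (new)  [load 270/380]
  60 → van 1  [load 330/380]
  200 → van 2 (new)  [load 200/380]
  290 → van 3 (new)  [load 290/380]
  210 → van 4 (new)  [load 210/380]
  270 → van 5 (new)  [load 270/380]
  280 → van 6 (new)  [load 280/380]
  50 → van 1  [load 380/380]
  120 → van 2  [load 320/380]
  70 → van 3  [load 360/380]
  260 → van 7 (new)  [load 260/380]
  40 → van 2  [load 360/380]
  40 → van 4  [load 250/380]
7 vans opened.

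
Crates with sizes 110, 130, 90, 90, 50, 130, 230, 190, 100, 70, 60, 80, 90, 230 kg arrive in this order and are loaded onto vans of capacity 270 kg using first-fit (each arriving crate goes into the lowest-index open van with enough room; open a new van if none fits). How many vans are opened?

7

  110 → van 1 (new)  [load 110/270]
  130 → van 1  [load 240/270]
  90 → van 2 (new)  [load 90/270]
  90 → van 2  [load 180/270]
  50 → van 2  [load 230/270]
  130 → van 3 (new)  [load 130/270]
  230 → van 4 (new)  [load 230/270]
  190 → van 5 (new)  [load 190/270]
  100 → van 3  [load 230/270]
  70 → van 5  [load 260/270]
  60 → van 6 (new)  [load 60/270]
  80 → van 6  [load 140/270]
  90 → van 6  [load 230/270]
  230 → van 7 (new)  [load 230/270]
7 vans opened.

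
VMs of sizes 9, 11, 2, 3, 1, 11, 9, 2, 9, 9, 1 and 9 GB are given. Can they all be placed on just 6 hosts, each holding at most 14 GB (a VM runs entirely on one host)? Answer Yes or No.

No

Total = 76 GB; ⌈76/14⌉ = 6.
7 VMs each exceed half the capacity and cannot share a host, forcing at least 7 hosts.
At least 7 hosts are required, but only 6 are allowed.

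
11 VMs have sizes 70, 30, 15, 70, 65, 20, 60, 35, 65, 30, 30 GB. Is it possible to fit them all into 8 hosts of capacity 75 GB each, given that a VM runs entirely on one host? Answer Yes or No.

Yes

A valid assignment using 8 hosts:
  host 1: 70 = 70
  host 2: 70 = 70
  host 3: 65 = 65
  host 4: 65 = 65
  host 5: 60 + 15 = 75
  host 6: 35 + 30 = 65
  host 7: 30 + 30 = 60
  host 8: 20 = 20
Every load is within 75 GB, so 8 hosts suffice.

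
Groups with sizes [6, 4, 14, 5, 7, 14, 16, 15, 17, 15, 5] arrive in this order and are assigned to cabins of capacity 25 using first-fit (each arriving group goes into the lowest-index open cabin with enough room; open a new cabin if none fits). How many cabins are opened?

  6 → cabin 1 (new)  [load 6/25]
  4 → cabin 1  [load 10/25]
  14 → cabin 1  [load 24/25]
  5 → cabin 2 (new)  [load 5/25]
  7 → cabin 2  [load 12/25]
  14 → cabin 3 (new)  [load 14/25]
  16 → cabin 4 (new)  [load 16/25]
  15 → cabin 5 (new)  [load 15/25]
  17 → cabin 6 (new)  [load 17/25]
  15 → cabin 7 (new)  [load 15/25]
  5 → cabin 2  [load 17/25]
7 cabins opened.

7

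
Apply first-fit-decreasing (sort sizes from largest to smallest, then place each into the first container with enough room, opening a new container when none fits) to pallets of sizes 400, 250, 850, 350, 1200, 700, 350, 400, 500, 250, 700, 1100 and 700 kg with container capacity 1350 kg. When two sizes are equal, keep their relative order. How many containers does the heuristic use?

7

Sorted descending: 1200, 1100, 850, 700, 700, 700, 500, 400, 400, 350, 350, 250, 250.
  1200 → container 1 (new)  [load 1200/1350]
  1100 → container 2 (new)  [load 1100/1350]
  850 → container 3 (new)  [load 850/1350]
  700 → container 4 (new)  [load 700/1350]
  700 → container 5 (new)  [load 700/1350]
  700 → container 6 (new)  [load 700/1350]
  500 → container 3  [load 1350/1350]
  400 → container 4  [load 1100/1350]
  400 → container 5  [load 1100/1350]
  350 → container 6  [load 1050/1350]
  350 → container 7 (new)  [load 350/1350]
  250 → container 2  [load 1350/1350]
  250 → container 4  [load 1350/1350]
7 containers opened.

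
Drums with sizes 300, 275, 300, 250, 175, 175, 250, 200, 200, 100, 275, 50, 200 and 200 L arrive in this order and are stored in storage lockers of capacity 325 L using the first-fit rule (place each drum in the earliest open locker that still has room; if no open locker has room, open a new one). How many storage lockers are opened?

12

  300 → locker 1 (new)  [load 300/325]
  275 → locker 2 (new)  [load 275/325]
  300 → locker 3 (new)  [load 300/325]
  250 → locker 4 (new)  [load 250/325]
  175 → locker 5 (new)  [load 175/325]
  175 → locker 6 (new)  [load 175/325]
  250 → locker 7 (new)  [load 250/325]
  200 → locker 8 (new)  [load 200/325]
  200 → locker 9 (new)  [load 200/325]
  100 → locker 5  [load 275/325]
  275 → locker 10 (new)  [load 275/325]
  50 → locker 2  [load 325/325]
  200 → locker 11 (new)  [load 200/325]
  200 → locker 12 (new)  [load 200/325]
12 storage lockers opened.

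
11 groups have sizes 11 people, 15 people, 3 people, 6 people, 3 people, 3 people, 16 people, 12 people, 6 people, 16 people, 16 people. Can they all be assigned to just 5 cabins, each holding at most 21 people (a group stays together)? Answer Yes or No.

No

Total = 107 people; ⌈107/21⌉ = 6.
At least 6 cabins are required, but only 5 are allowed.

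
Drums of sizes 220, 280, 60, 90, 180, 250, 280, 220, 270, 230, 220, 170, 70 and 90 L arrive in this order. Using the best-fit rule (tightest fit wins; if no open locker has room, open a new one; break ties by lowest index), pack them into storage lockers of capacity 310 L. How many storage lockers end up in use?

  220 → locker 1 (new)  [load 220/310]
  280 → locker 2 (new)  [load 280/310]
  60 → locker 1  [load 280/310]
  90 → locker 3 (new)  [load 90/310]
  180 → locker 3  [load 270/310]
  250 → locker 4 (new)  [load 250/310]
  280 → locker 5 (new)  [load 280/310]
  220 → locker 6 (new)  [load 220/310]
  270 → locker 7 (new)  [load 270/310]
  230 → locker 8 (new)  [load 230/310]
  220 → locker 9 (new)  [load 220/310]
  170 → locker 10 (new)  [load 170/310]
  70 → locker 8  [load 300/310]
  90 → locker 6  [load 310/310]
10 storage lockers opened.

10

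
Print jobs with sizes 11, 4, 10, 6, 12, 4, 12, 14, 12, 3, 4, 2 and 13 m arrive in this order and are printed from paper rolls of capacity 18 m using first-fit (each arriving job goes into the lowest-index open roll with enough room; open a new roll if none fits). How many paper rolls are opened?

7

  11 → roll 1 (new)  [load 11/18]
  4 → roll 1  [load 15/18]
  10 → roll 2 (new)  [load 10/18]
  6 → roll 2  [load 16/18]
  12 → roll 3 (new)  [load 12/18]
  4 → roll 3  [load 16/18]
  12 → roll 4 (new)  [load 12/18]
  14 → roll 5 (new)  [load 14/18]
  12 → roll 6 (new)  [load 12/18]
  3 → roll 1  [load 18/18]
  4 → roll 4  [load 16/18]
  2 → roll 2  [load 18/18]
  13 → roll 7 (new)  [load 13/18]
7 paper rolls opened.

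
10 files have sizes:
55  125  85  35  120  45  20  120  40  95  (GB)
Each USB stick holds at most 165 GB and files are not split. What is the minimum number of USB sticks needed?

Total = 125 + 120 + 120 + 95 + 85 + 55 + 45 + 40 + 35 + 20 = 740 GB.
Lower bound: ⌈740/165⌉ = 5 USB sticks.
A packing using 5 USB sticks:
  USB stick 1: 125 + 40 = 165
  USB stick 2: 120 + 45 = 165
  USB stick 3: 120 + 35 = 155
  USB stick 4: 95 + 55 = 150
  USB stick 5: 85 + 20 = 105
This matches the lower bound, so 5 is optimal.

5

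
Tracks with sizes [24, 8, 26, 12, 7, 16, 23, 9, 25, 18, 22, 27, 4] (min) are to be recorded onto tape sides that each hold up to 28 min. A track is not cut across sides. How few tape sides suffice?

Total = 27 + 26 + 25 + 24 + 23 + 22 + 18 + 16 + 12 + 9 + 8 + 7 + 4 = 221 min.
Lower bound: ⌈221/28⌉ = 8 tape sides.
A packing using 9 tape sides:
  side 1: 27 = 27
  side 2: 26 = 26
  side 3: 25 = 25
  side 4: 24 + 4 = 28
  side 5: 23 = 23
  side 6: 22 = 22
  side 7: 18 + 9 = 27
  side 8: 16 + 12 = 28
  side 9: 8 + 7 = 15
No arrangement into 8 tape sides stays within capacity, so 9 is optimal.

9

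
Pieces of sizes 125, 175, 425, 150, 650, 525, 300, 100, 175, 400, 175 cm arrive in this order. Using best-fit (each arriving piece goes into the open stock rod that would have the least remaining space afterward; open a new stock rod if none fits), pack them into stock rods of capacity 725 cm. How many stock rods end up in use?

5

  125 → stock rod 1 (new)  [load 125/725]
  175 → stock rod 1  [load 300/725]
  425 → stock rod 1  [load 725/725]
  150 → stock rod 2 (new)  [load 150/725]
  650 → stock rod 3 (new)  [load 650/725]
  525 → stock rod 2  [load 675/725]
  300 → stock rod 4 (new)  [load 300/725]
  100 → stock rod 4  [load 400/725]
  175 → stock rod 4  [load 575/725]
  400 → stock rod 5 (new)  [load 400/725]
  175 → stock rod 5  [load 575/725]
5 stock rods opened.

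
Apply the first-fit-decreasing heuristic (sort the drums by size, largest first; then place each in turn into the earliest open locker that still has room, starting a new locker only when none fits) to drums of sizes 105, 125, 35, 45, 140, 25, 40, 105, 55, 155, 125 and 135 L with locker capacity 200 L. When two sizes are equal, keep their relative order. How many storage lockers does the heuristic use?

7

Sorted descending: 155, 140, 135, 125, 125, 105, 105, 55, 45, 40, 35, 25.
  155 → locker 1 (new)  [load 155/200]
  140 → locker 2 (new)  [load 140/200]
  135 → locker 3 (new)  [load 135/200]
  125 → locker 4 (new)  [load 125/200]
  125 → locker 5 (new)  [load 125/200]
  105 → locker 6 (new)  [load 105/200]
  105 → locker 7 (new)  [load 105/200]
  55 → locker 2  [load 195/200]
  45 → locker 1  [load 200/200]
  40 → locker 3  [load 175/200]
  35 → locker 4  [load 160/200]
  25 → locker 3  [load 200/200]
7 storage lockers opened.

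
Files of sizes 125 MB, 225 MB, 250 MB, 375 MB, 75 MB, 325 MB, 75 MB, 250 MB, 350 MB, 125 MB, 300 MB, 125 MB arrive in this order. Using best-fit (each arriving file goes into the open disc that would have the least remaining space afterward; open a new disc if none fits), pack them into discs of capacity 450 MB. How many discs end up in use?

7

  125 → disc 1 (new)  [load 125/450]
  225 → disc 1  [load 350/450]
  250 → disc 2 (new)  [load 250/450]
  375 → disc 3 (new)  [load 375/450]
  75 → disc 3  [load 450/450]
  325 → disc 4 (new)  [load 325/450]
  75 → disc 1  [load 425/450]
  250 → disc 5 (new)  [load 250/450]
  350 → disc 6 (new)  [load 350/450]
  125 → disc 4  [load 450/450]
  300 → disc 7 (new)  [load 300/450]
  125 → disc 7  [load 425/450]
7 discs opened.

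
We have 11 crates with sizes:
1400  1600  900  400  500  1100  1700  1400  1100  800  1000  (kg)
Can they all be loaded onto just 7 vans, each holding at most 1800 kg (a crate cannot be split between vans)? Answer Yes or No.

No

Total = 11900 kg; ⌈11900/1800⌉ = 7.
The bound of 7 does not rule out 7, but exhaustive search shows no assignment into 7 vans of capacity 1800 kg exists — the minimum is 8.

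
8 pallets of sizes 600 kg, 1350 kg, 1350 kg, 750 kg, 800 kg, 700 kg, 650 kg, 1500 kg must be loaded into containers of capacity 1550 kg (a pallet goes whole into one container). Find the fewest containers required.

6

Total = 1500 + 1350 + 1350 + 800 + 750 + 700 + 650 + 600 = 7700 kg.
Lower bound: ⌈7700/1550⌉ = 5 containers.
A packing using 6 containers:
  container 1: 1500 = 1500
  container 2: 1350 = 1350
  container 3: 1350 = 1350
  container 4: 800 + 750 = 1550
  container 5: 700 + 650 = 1350
  container 6: 600 = 600
No arrangement into 5 containers stays within capacity, so 6 is optimal.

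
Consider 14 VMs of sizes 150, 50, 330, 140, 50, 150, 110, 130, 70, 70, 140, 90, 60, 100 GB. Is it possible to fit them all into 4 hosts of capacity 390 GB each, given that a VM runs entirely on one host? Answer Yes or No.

Total = 1640 GB; ⌈1640/390⌉ = 5.
At least 5 hosts are required, but only 4 are allowed.

No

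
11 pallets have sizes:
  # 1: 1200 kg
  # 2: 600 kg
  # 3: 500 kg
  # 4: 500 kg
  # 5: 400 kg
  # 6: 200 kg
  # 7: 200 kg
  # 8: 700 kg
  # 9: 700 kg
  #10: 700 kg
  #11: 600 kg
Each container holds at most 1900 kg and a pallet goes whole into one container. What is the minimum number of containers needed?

4

Total = 1200 + 700 + 700 + 700 + 600 + 600 + 500 + 500 + 400 + 200 + 200 = 6300 kg.
Lower bound: ⌈6300/1900⌉ = 4 containers.
A packing using 4 containers:
  container 1: 1200 + 700 = 1900
  container 2: 700 + 700 + 500 = 1900
  container 3: 600 + 600 + 500 + 200 = 1900
  container 4: 400 + 200 = 600
This matches the lower bound, so 4 is optimal.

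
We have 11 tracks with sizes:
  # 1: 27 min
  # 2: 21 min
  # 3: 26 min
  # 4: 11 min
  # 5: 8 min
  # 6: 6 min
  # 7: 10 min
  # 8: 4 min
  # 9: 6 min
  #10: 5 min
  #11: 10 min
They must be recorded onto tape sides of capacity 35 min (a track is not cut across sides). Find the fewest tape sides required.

Total = 27 + 26 + 21 + 11 + 10 + 10 + 8 + 6 + 6 + 5 + 4 = 134 min.
Lower bound: ⌈134/35⌉ = 4 tape sides.
A packing using 4 tape sides:
  side 1: 27 + 8 = 35
  side 2: 26 + 6 = 32
  side 3: 21 + 11 = 32
  side 4: 10 + 10 + 6 + 5 + 4 = 35
This matches the lower bound, so 4 is optimal.

4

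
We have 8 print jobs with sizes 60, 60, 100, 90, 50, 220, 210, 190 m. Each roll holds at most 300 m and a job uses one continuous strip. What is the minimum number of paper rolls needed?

4

Total = 220 + 210 + 190 + 100 + 90 + 60 + 60 + 50 = 980 m.
Lower bound: ⌈980/300⌉ = 4 paper rolls.
A packing using 4 paper rolls:
  roll 1: 220 + 60 = 280
  roll 2: 210 + 90 = 300
  roll 3: 190 + 100 = 290
  roll 4: 60 + 50 = 110
This matches the lower bound, so 4 is optimal.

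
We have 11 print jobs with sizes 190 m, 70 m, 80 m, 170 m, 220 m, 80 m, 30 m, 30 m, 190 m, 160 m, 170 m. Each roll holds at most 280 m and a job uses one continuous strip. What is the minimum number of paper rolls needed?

6

Total = 220 + 190 + 190 + 170 + 170 + 160 + 80 + 80 + 70 + 30 + 30 = 1390 m.
Lower bound: ⌈1390/280⌉ = 5 paper rolls.
Also, 6 print jobs each exceed 140 m, and no two of those can share a roll, so at least 6 paper rolls are needed.
A packing using 6 paper rolls:
  roll 1: 220 + 30 + 30 = 280
  roll 2: 190 + 80 = 270
  roll 3: 190 + 80 = 270
  roll 4: 170 + 70 = 240
  roll 5: 170 = 170
  roll 6: 160 = 160
This matches the lower bound, so 6 is optimal.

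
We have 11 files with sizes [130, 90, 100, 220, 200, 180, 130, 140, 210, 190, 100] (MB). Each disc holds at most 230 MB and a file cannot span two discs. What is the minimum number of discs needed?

Total = 220 + 210 + 200 + 190 + 180 + 140 + 130 + 130 + 100 + 100 + 90 = 1690 MB.
Lower bound: ⌈1690/230⌉ = 8 discs.
A packing using 8 discs:
  disc 1: 220 = 220
  disc 2: 210 = 210
  disc 3: 200 = 200
  disc 4: 190 = 190
  disc 5: 180 = 180
  disc 6: 140 + 90 = 230
  disc 7: 130 + 100 = 230
  disc 8: 130 + 100 = 230
This matches the lower bound, so 8 is optimal.

8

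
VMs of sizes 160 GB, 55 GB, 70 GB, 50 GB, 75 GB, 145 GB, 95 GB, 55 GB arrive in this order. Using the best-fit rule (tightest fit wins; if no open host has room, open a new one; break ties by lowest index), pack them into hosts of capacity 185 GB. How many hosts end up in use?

5

  160 → host 1 (new)  [load 160/185]
  55 → host 2 (new)  [load 55/185]
  70 → host 2  [load 125/185]
  50 → host 2  [load 175/185]
  75 → host 3 (new)  [load 75/185]
  145 → host 4 (new)  [load 145/185]
  95 → host 3  [load 170/185]
  55 → host 5 (new)  [load 55/185]
5 hosts opened.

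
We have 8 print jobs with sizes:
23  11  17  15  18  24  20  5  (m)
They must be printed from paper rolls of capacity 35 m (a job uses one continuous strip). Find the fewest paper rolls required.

4

Total = 24 + 23 + 20 + 18 + 17 + 15 + 11 + 5 = 133 m.
Lower bound: ⌈133/35⌉ = 4 paper rolls.
A packing using 4 paper rolls:
  roll 1: 24 + 11 = 35
  roll 2: 23 + 5 = 28
  roll 3: 20 + 15 = 35
  roll 4: 18 + 17 = 35
This matches the lower bound, so 4 is optimal.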